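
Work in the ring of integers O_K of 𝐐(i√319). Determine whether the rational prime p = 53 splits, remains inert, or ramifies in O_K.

d = -319 ≡ 1 (mod 4), so O_K = ℤ[(1+√-319)/2] and disc(K) = d = -319.
disc(K) = -319 is not divisible by 53; 53 is unramified.
Compute (-319/53) via Euler: 52^((53-1)/2) mod 53 = 1, so (-319/53) = 1.
d is a quadratic residue mod p, hence 53 splits in O_K.

p splits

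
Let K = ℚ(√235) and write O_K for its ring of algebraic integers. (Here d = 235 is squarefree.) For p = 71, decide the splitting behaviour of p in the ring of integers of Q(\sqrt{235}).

inert — (71) stays prime in O_K

235 mod 4 = 3, hence disc K = 4·235 = 940 and O_K = ℤ[√235].
Since gcd(71, 940) = 1 the prime 71 does not ramify.
(235/71) = 22^35 mod 71 = 70, giving Legendre symbol -1.
d is a non-residue mod p, hence 71 remains inert in O_K.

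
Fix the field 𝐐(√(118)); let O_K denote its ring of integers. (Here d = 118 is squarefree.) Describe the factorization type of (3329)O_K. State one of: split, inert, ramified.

118 mod 4 = 2, hence disc K = 4·118 = 472 and O_K = ℤ[√118].
Since gcd(3329, 472) = 1 the prime 3329 does not ramify.
Compute (118/3329) via Euler: 118^((3329-1)/2) mod 3329 = 1, so (118/3329) = 1.
Legendre symbol 1 ⇒ 3329 is split.

split — (3329) = 𝔭₁𝔭₂ with 𝔭₁ ≠ 𝔭₂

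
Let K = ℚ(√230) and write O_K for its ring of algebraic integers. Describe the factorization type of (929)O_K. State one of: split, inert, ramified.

split

Since 230 ≢ 1 mod 4, the ring of integers is ℤ[√230] with discriminant 4·230 = 920.
Since gcd(929, 920) = 1 the prime 929 does not ramify.
Compute (230/929) via Euler: 230^((929-1)/2) mod 929 = 1, so (230/929) = 1.
Legendre symbol 1 ⇒ 929 is split.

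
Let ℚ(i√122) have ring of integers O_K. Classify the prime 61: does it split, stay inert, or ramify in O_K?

ramified

d = -122 ≡ 2 (mod 4), so O_K = ℤ[√-122] and disc(K) = 4d = -488.
disc(K) = -488 = 61·(-8), so p = 61 is ramified.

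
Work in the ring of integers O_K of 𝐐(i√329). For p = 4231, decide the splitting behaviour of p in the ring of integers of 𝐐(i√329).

split — (4231) = 𝔭₁𝔭₂ with 𝔭₁ ≠ 𝔭₂

Since -329 ≢ 1 mod 4, the ring of integers is ℤ[√-329] with discriminant 4·(-329) = -1316.
4231 ∤ -1316, so 4231 is unramified.
Compute (-329/4231) via Euler: 3902^((4231-1)/2) mod 4231 = 1, so (-329/4231) = 1.
Legendre symbol 1 ⇒ 4231 is split.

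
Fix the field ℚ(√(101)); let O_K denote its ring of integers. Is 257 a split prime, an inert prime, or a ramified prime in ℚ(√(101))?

101 mod 4 = 1, hence disc K = 101 and O_K = ℤ[(1+√101)/2].
257 ∤ 101, so 257 is unramified.
Euler's criterion: 101^128 mod 257 = 256. Thus (101|257) = -1.
(101/257) = -1, so 257 is inert.

257 remains inert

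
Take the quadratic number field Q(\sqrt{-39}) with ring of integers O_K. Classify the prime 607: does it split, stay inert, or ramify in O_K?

d = -39 ≡ 1 (mod 4), so O_K = ℤ[(1+√-39)/2] and disc(K) = d = -39.
607 ∤ -39, so 607 is unramified.
Legendre symbol by Euler's criterion: (-39/607) ≡ (-39)^303 ≡ 1 (mod 607), i.e. (-39/607) = 1.
Legendre symbol 1 ⇒ 607 is split.

607 splits in O_K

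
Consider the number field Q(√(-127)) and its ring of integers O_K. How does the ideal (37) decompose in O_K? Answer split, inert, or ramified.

Since -127 ≡ 1 mod 4, the ring of integers is ℤ[(1+√-127)/2] with discriminant -127.
disc(K) = -127 is not divisible by 37; 37 is unramified.
Euler's criterion: (-127)^18 mod 37 = 1. Thus (-127|37) = 1.
d is a quadratic residue mod p, hence 37 splits in O_K.

split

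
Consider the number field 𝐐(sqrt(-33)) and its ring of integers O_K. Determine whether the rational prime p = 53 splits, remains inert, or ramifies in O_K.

-33 mod 4 = 3, hence disc K = 4·(-33) = -132 and O_K = ℤ[√-33].
Since gcd(53, -132) = 1 the prime 53 does not ramify.
(-33/53) = 20^26 mod 53 = 52, giving Legendre symbol -1.
d is a non-residue mod p, hence 53 remains inert in O_K.

53 remains inert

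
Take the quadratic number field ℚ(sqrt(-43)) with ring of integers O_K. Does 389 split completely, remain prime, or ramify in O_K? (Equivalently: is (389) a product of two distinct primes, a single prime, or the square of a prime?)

inert

Since -43 ≡ 1 mod 4, the ring of integers is ℤ[(1+√-43)/2] with discriminant -43.
389 ∤ -43, so 389 is unramified.
Compute (-43/389) via Euler: 346^((389-1)/2) mod 389 = 388, so (-43/389) = -1.
(-43/389) = -1, so 389 is inert.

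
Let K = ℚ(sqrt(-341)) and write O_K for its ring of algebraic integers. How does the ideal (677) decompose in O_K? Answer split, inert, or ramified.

677 splits in O_K

Since -341 ≢ 1 mod 4, the ring of integers is ℤ[√-341] with discriminant 4·(-341) = -1364.
677 ∤ -1364, so 677 is unramified.
Legendre symbol by Euler's criterion: (-341/677) ≡ (-341)^338 ≡ 1 (mod 677), i.e. (-341/677) = 1.
Legendre symbol 1 ⇒ 677 is split.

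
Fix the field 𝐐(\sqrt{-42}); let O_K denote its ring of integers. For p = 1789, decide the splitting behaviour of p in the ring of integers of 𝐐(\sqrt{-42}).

d = -42 ≡ 2 (mod 4), so O_K = ℤ[√-42] and disc(K) = 4d = -168.
1789 ∤ -168, so 1789 is unramified.
(-42/1789) = 1747^894 mod 1789 = 1788, giving Legendre symbol -1.
d is a non-residue mod p, hence 1789 remains inert in O_K.

1789 remains inert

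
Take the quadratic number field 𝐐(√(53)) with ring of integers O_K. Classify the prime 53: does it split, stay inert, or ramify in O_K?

53 is ramified

Since 53 ≡ 1 mod 4, the ring of integers is ℤ[(1+√53)/2] with discriminant 53.
Ramification test: 53 | 53. The prime 53 ramifies in K.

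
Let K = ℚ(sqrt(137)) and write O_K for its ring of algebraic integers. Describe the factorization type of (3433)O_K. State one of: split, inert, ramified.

3433 splits in O_K

Since 137 ≡ 1 mod 4, the ring of integers is ℤ[(1+√137)/2] with discriminant 137.
3433 ∤ 137, so 3433 is unramified.
Compute (137/3433) via Euler: 137^((3433-1)/2) mod 3433 = 1, so (137/3433) = 1.
d is a quadratic residue mod p, hence 3433 splits in O_K.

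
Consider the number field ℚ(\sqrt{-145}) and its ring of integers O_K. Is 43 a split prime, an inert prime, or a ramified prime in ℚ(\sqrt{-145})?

inert — (43) stays prime in O_K

-145 mod 4 = 3, hence disc K = 4·(-145) = -580 and O_K = ℤ[√-145].
43 ∤ -580, so 43 is unramified.
Legendre symbol by Euler's criterion: (-145/43) ≡ (-145)^21 ≡ 42 (mod 43), i.e. (-145/43) = -1.
d is a non-residue mod p, hence 43 remains inert in O_K.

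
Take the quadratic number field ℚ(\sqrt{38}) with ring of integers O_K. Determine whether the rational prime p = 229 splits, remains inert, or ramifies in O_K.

inert

d = 38 ≡ 2 (mod 4), so O_K = ℤ[√38] and disc(K) = 4d = 152.
disc(K) = 152 is not divisible by 229; 229 is unramified.
(38/229) = 38^114 mod 229 = 228, giving Legendre symbol -1.
d is a non-residue mod p, hence 229 remains inert in O_K.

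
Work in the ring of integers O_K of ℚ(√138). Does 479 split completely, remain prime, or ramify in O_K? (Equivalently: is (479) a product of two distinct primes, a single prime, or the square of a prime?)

479 splits in O_K

138 mod 4 = 2, hence disc K = 4·138 = 552 and O_K = ℤ[√138].
Since gcd(479, 552) = 1 the prime 479 does not ramify.
Compute (138/479) via Euler: 138^((479-1)/2) mod 479 = 1, so (138/479) = 1.
d is a quadratic residue mod p, hence 479 splits in O_K.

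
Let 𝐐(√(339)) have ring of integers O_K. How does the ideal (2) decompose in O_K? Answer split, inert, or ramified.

d = 339 ≡ 3 (mod 4), so O_K = ℤ[√339] and disc(K) = 4d = 1356.
disc(K) = 1356 = 2·678, so p = 2 is ramified.

ramified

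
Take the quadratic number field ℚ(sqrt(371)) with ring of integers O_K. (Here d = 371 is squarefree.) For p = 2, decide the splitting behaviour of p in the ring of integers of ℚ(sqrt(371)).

p ramifies

371 mod 4 = 3, hence disc K = 4·371 = 1484 and O_K = ℤ[√371].
2 divides disc(K) = 1484, so 2 ramifies.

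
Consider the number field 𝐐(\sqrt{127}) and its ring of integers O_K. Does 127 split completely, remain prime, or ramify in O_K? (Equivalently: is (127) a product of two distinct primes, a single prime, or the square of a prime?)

ramified — (127) = 𝔭²

127 mod 4 = 3, hence disc K = 4·127 = 508 and O_K = ℤ[√127].
127 divides disc(K) = 508, so 127 ramifies.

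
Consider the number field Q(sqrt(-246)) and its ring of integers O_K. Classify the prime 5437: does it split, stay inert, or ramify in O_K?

inert — (5437) stays prime in O_K

Since -246 ≢ 1 mod 4, the ring of integers is ℤ[√-246] with discriminant 4·(-246) = -984.
Since gcd(5437, -984) = 1 the prime 5437 does not ramify.
(-246/5437) = 5191^2718 mod 5437 = 5436, giving Legendre symbol -1.
(-246/5437) = -1, so 5437 is inert.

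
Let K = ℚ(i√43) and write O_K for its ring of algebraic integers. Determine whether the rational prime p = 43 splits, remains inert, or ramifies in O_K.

p ramifies

-43 mod 4 = 1, hence disc K = -43 and O_K = ℤ[(1+√-43)/2].
disc(K) = -43 = 43·(-1), so p = 43 is ramified.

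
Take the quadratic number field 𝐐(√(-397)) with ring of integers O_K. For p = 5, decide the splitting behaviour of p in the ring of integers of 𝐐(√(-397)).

inert

Since -397 ≢ 1 mod 4, the ring of integers is ℤ[√-397] with discriminant 4·(-397) = -1588.
5 ∤ -1588, so 5 is unramified.
Euler's criterion: (-397)^2 mod 5 = 4. Thus (-397|5) = -1.
(-397/5) = -1, so 5 is inert.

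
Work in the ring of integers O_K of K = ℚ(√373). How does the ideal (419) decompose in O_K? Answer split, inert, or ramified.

d = 373 ≡ 1 (mod 4), so O_K = ℤ[(1+√373)/2] and disc(K) = d = 373.
Since gcd(419, 373) = 1 the prime 419 does not ramify.
Compute (373/419) via Euler: 373^((419-1)/2) mod 419 = 1, so (373/419) = 1.
(373/419) = 1, so 419 splits.

p splits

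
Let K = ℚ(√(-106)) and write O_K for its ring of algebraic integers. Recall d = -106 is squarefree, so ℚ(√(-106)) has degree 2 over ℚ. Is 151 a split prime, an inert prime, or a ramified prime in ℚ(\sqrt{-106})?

-106 mod 4 = 2, hence disc K = 4·(-106) = -424 and O_K = ℤ[√-106].
151 ∤ -424, so 151 is unramified.
Euler's criterion: (-106)^75 mod 151 = 1. Thus (-106|151) = 1.
d is a quadratic residue mod p, hence 151 splits in O_K.

split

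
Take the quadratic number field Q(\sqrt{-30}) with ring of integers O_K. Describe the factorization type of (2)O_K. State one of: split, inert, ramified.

ramified

d = -30 ≡ 2 (mod 4), so O_K = ℤ[√-30] and disc(K) = 4d = -120.
Ramification test: 2 | -120. The prime 2 ramifies in K.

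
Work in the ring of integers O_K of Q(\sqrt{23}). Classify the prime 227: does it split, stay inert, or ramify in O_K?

split — (227) = 𝔭₁𝔭₂ with 𝔭₁ ≠ 𝔭₂

23 mod 4 = 3, hence disc K = 4·23 = 92 and O_K = ℤ[√23].
Since gcd(227, 92) = 1 the prime 227 does not ramify.
Legendre symbol by Euler's criterion: (23/227) ≡ 23^113 ≡ 1 (mod 227), i.e. (23/227) = 1.
(23/227) = 1, so 227 splits.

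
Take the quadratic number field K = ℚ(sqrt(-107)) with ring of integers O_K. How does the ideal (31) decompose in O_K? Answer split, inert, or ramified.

p is inert

-107 mod 4 = 1, hence disc K = -107 and O_K = ℤ[(1+√-107)/2].
31 ∤ -107, so 31 is unramified.
Compute (-107/31) via Euler: 17^((31-1)/2) mod 31 = 30, so (-107/31) = -1.
Legendre symbol -1 ⇒ 31 is inert.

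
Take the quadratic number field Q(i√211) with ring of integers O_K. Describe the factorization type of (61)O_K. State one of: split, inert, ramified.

Since -211 ≡ 1 mod 4, the ring of integers is ℤ[(1+√-211)/2] with discriminant -211.
61 ∤ -211, so 61 is unramified.
Euler's criterion: (-211)^30 mod 61 = 60. Thus (-211|61) = -1.
Legendre symbol -1 ⇒ 61 is inert.

p is inert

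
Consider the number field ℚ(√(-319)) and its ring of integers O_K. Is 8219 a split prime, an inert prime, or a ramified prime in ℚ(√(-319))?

8219 splits in O_K

-319 mod 4 = 1, hence disc K = -319 and O_K = ℤ[(1+√-319)/2].
Since gcd(8219, -319) = 1 the prime 8219 does not ramify.
Legendre symbol by Euler's criterion: (-319/8219) ≡ (-319)^4109 ≡ 1 (mod 8219), i.e. (-319/8219) = 1.
(-319/8219) = 1, so 8219 splits.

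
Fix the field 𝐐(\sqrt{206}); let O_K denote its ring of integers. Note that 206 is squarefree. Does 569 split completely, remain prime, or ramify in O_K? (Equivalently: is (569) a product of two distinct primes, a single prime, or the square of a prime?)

206 mod 4 = 2, hence disc K = 4·206 = 824 and O_K = ℤ[√206].
disc(K) = 824 is not divisible by 569; 569 is unramified.
Legendre symbol by Euler's criterion: (206/569) ≡ 206^284 ≡ 568 (mod 569), i.e. (206/569) = -1.
(206/569) = -1, so 569 is inert.

p is inert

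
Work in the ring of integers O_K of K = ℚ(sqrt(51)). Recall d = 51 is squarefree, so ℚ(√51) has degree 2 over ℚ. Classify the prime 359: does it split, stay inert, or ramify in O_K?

p splits

d = 51 ≡ 3 (mod 4), so O_K = ℤ[√51] and disc(K) = 4d = 204.
Since gcd(359, 204) = 1 the prime 359 does not ramify.
Compute (51/359) via Euler: 51^((359-1)/2) mod 359 = 1, so (51/359) = 1.
(51/359) = 1, so 359 splits.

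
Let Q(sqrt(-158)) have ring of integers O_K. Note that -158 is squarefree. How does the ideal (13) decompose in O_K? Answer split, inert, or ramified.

13 remains inert

d = -158 ≡ 2 (mod 4), so O_K = ℤ[√-158] and disc(K) = 4d = -632.
Since gcd(13, -632) = 1 the prime 13 does not ramify.
(-158/13) = 11^6 mod 13 = 12, giving Legendre symbol -1.
d is a non-residue mod p, hence 13 remains inert in O_K.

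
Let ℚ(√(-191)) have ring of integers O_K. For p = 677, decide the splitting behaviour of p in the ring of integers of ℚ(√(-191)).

split — (677) = 𝔭₁𝔭₂ with 𝔭₁ ≠ 𝔭₂

-191 mod 4 = 1, hence disc K = -191 and O_K = ℤ[(1+√-191)/2].
disc(K) = -191 is not divisible by 677; 677 is unramified.
Compute (-191/677) via Euler: 486^((677-1)/2) mod 677 = 1, so (-191/677) = 1.
d is a quadratic residue mod p, hence 677 splits in O_K.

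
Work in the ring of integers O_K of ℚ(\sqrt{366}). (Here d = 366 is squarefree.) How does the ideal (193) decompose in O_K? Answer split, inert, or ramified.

p is inert

366 mod 4 = 2, hence disc K = 4·366 = 1464 and O_K = ℤ[√366].
disc(K) = 1464 is not divisible by 193; 193 is unramified.
Compute (366/193) via Euler: 173^((193-1)/2) mod 193 = 192, so (366/193) = -1.
d is a non-residue mod p, hence 193 remains inert in O_K.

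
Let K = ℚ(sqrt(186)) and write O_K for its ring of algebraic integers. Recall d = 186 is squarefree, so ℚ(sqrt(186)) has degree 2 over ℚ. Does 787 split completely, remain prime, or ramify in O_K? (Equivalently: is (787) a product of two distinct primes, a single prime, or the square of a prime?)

Since 186 ≢ 1 mod 4, the ring of integers is ℤ[√186] with discriminant 4·186 = 744.
787 ∤ 744, so 787 is unramified.
Legendre symbol by Euler's criterion: (186/787) ≡ 186^393 ≡ 1 (mod 787), i.e. (186/787) = 1.
Legendre symbol 1 ⇒ 787 is split.

splits completely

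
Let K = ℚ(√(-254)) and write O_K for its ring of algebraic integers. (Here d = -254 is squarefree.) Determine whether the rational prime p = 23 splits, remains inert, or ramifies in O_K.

Since -254 ≢ 1 mod 4, the ring of integers is ℤ[√-254] with discriminant 4·(-254) = -1016.
Since gcd(23, -1016) = 1 the prime 23 does not ramify.
Legendre symbol by Euler's criterion: (-254/23) ≡ (-254)^11 ≡ 22 (mod 23), i.e. (-254/23) = -1.
(-254/23) = -1, so 23 is inert.

inert — (23) stays prime in O_K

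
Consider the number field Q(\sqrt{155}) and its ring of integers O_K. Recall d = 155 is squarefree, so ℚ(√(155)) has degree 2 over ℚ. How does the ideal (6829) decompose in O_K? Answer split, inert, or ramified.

6829 splits in O_K

d = 155 ≡ 3 (mod 4), so O_K = ℤ[√155] and disc(K) = 4d = 620.
disc(K) = 620 is not divisible by 6829; 6829 is unramified.
Compute (155/6829) via Euler: 155^((6829-1)/2) mod 6829 = 1, so (155/6829) = 1.
d is a quadratic residue mod p, hence 6829 splits in O_K.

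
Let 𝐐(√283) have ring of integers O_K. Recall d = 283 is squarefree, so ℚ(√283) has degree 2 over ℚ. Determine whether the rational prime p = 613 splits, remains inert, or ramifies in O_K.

Since 283 ≢ 1 mod 4, the ring of integers is ℤ[√283] with discriminant 4·283 = 1132.
Since gcd(613, 1132) = 1 the prime 613 does not ramify.
Compute (283/613) via Euler: 283^((613-1)/2) mod 613 = 612, so (283/613) = -1.
Legendre symbol -1 ⇒ 613 is inert.

inert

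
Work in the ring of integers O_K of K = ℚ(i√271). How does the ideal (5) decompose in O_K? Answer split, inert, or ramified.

splits completely

d = -271 ≡ 1 (mod 4), so O_K = ℤ[(1+√-271)/2] and disc(K) = d = -271.
5 ∤ -271, so 5 is unramified.
Compute (-271/5) via Euler: 4^((5-1)/2) mod 5 = 1, so (-271/5) = 1.
(-271/5) = 1, so 5 splits.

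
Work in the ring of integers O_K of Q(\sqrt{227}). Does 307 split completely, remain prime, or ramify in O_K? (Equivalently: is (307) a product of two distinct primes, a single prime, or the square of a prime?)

227 mod 4 = 3, hence disc K = 4·227 = 908 and O_K = ℤ[√227].
disc(K) = 908 is not divisible by 307; 307 is unramified.
Compute (227/307) via Euler: 227^((307-1)/2) mod 307 = 1, so (227/307) = 1.
(227/307) = 1, so 307 splits.

307 splits in O_K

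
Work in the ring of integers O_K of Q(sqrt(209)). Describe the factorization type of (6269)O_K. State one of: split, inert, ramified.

d = 209 ≡ 1 (mod 4), so O_K = ℤ[(1+√209)/2] and disc(K) = d = 209.
disc(K) = 209 is not divisible by 6269; 6269 is unramified.
Legendre symbol by Euler's criterion: (209/6269) ≡ 209^3134 ≡ 1 (mod 6269), i.e. (209/6269) = 1.
Legendre symbol 1 ⇒ 6269 is split.

split — (6269) = 𝔭₁𝔭₂ with 𝔭₁ ≠ 𝔭₂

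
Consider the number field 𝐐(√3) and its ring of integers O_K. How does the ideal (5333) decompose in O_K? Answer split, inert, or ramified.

Since 3 ≢ 1 mod 4, the ring of integers is ℤ[√3] with discriminant 4·3 = 12.
disc(K) = 12 is not divisible by 5333; 5333 is unramified.
Legendre symbol by Euler's criterion: (3/5333) ≡ 3^2666 ≡ 5332 (mod 5333), i.e. (3/5333) = -1.
(3/5333) = -1, so 5333 is inert.

inert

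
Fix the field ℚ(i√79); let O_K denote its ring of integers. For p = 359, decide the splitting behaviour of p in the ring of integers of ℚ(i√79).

inert

d = -79 ≡ 1 (mod 4), so O_K = ℤ[(1+√-79)/2] and disc(K) = d = -79.
359 ∤ -79, so 359 is unramified.
(-79/359) = 280^179 mod 359 = 358, giving Legendre symbol -1.
Legendre symbol -1 ⇒ 359 is inert.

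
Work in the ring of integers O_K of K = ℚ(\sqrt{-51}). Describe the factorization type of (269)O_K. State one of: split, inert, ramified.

p splits

-51 mod 4 = 1, hence disc K = -51 and O_K = ℤ[(1+√-51)/2].
Since gcd(269, -51) = 1 the prime 269 does not ramify.
(-51/269) = 218^134 mod 269 = 1, giving Legendre symbol 1.
Legendre symbol 1 ⇒ 269 is split.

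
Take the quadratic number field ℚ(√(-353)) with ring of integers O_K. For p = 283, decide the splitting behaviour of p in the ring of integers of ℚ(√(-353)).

Since -353 ≢ 1 mod 4, the ring of integers is ℤ[√-353] with discriminant 4·(-353) = -1412.
Since gcd(283, -1412) = 1 the prime 283 does not ramify.
(-353/283) = 213^141 mod 283 = 282, giving Legendre symbol -1.
Legendre symbol -1 ⇒ 283 is inert.

p is inert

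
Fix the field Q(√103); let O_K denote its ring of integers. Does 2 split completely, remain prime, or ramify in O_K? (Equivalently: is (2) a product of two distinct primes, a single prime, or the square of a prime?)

p ramifies

103 mod 4 = 3, hence disc K = 4·103 = 412 and O_K = ℤ[√103].
disc(K) = 412 = 2·206, so p = 2 is ramified.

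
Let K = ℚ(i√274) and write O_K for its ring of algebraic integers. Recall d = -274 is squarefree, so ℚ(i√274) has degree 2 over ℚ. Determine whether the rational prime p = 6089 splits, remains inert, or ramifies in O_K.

d = -274 ≡ 2 (mod 4), so O_K = ℤ[√-274] and disc(K) = 4d = -1096.
Since gcd(6089, -1096) = 1 the prime 6089 does not ramify.
(-274/6089) = 5815^3044 mod 6089 = 1, giving Legendre symbol 1.
d is a quadratic residue mod p, hence 6089 splits in O_K.

p splits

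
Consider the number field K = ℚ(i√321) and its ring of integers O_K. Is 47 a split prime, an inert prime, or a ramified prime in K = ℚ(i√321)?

47 splits in O_K

d = -321 ≡ 3 (mod 4), so O_K = ℤ[√-321] and disc(K) = 4d = -1284.
Since gcd(47, -1284) = 1 the prime 47 does not ramify.
Legendre symbol by Euler's criterion: (-321/47) ≡ (-321)^23 ≡ 1 (mod 47), i.e. (-321/47) = 1.
d is a quadratic residue mod p, hence 47 splits in O_K.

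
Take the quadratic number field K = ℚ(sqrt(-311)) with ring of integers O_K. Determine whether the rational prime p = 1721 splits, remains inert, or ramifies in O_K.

-311 mod 4 = 1, hence disc K = -311 and O_K = ℤ[(1+√-311)/2].
disc(K) = -311 is not divisible by 1721; 1721 is unramified.
Legendre symbol by Euler's criterion: (-311/1721) ≡ (-311)^860 ≡ 1 (mod 1721), i.e. (-311/1721) = 1.
Legendre symbol 1 ⇒ 1721 is split.

p splits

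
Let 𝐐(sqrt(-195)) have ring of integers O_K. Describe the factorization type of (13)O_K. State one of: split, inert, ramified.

Since -195 ≡ 1 mod 4, the ring of integers is ℤ[(1+√-195)/2] with discriminant -195.
13 divides disc(K) = -195, so 13 ramifies.

ramified — (13) = 𝔭²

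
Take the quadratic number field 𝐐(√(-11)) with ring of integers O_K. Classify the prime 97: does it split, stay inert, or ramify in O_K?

splits completely

d = -11 ≡ 1 (mod 4), so O_K = ℤ[(1+√-11)/2] and disc(K) = d = -11.
disc(K) = -11 is not divisible by 97; 97 is unramified.
Legendre symbol by Euler's criterion: (-11/97) ≡ (-11)^48 ≡ 1 (mod 97), i.e. (-11/97) = 1.
(-11/97) = 1, so 97 splits.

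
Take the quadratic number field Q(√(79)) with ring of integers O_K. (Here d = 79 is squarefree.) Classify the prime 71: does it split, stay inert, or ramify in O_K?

d = 79 ≡ 3 (mod 4), so O_K = ℤ[√79] and disc(K) = 4d = 316.
disc(K) = 316 is not divisible by 71; 71 is unramified.
(79/71) = 8^35 mod 71 = 1, giving Legendre symbol 1.
(79/71) = 1, so 71 splits.

71 splits in O_K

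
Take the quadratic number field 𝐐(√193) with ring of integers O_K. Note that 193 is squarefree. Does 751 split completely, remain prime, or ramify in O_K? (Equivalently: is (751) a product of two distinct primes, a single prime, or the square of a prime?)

split

Since 193 ≡ 1 mod 4, the ring of integers is ℤ[(1+√193)/2] with discriminant 193.
Since gcd(751, 193) = 1 the prime 751 does not ramify.
Euler's criterion: 193^375 mod 751 = 1. Thus (193|751) = 1.
d is a quadratic residue mod p, hence 751 splits in O_K.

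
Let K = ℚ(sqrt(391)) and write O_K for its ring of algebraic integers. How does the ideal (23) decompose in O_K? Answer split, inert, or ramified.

Since 391 ≢ 1 mod 4, the ring of integers is ℤ[√391] with discriminant 4·391 = 1564.
Ramification test: 23 | 1564. The prime 23 ramifies in K.

23 is ramified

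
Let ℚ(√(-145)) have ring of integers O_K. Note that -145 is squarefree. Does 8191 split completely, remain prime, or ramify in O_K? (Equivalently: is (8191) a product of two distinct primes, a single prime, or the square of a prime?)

p is inert

-145 mod 4 = 3, hence disc K = 4·(-145) = -580 and O_K = ℤ[√-145].
disc(K) = -580 is not divisible by 8191; 8191 is unramified.
Euler's criterion: (-145)^4095 mod 8191 = 8190. Thus (-145|8191) = -1.
(-145/8191) = -1, so 8191 is inert.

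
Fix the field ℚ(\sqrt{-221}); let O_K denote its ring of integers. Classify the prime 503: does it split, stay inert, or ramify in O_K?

split — (503) = 𝔭₁𝔭₂ with 𝔭₁ ≠ 𝔭₂

d = -221 ≡ 3 (mod 4), so O_K = ℤ[√-221] and disc(K) = 4d = -884.
disc(K) = -884 is not divisible by 503; 503 is unramified.
Euler's criterion: (-221)^251 mod 503 = 1. Thus (-221|503) = 1.
(-221/503) = 1, so 503 splits.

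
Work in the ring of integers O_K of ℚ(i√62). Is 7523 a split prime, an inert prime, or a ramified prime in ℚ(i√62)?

split — (7523) = 𝔭₁𝔭₂ with 𝔭₁ ≠ 𝔭₂

-62 mod 4 = 2, hence disc K = 4·(-62) = -248 and O_K = ℤ[√-62].
7523 ∤ -248, so 7523 is unramified.
Euler's criterion: (-62)^3761 mod 7523 = 1. Thus (-62|7523) = 1.
d is a quadratic residue mod p, hence 7523 splits in O_K.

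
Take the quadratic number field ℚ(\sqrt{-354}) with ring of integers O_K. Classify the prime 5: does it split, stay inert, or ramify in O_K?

5 splits in O_K

d = -354 ≡ 2 (mod 4), so O_K = ℤ[√-354] and disc(K) = 4d = -1416.
Since gcd(5, -1416) = 1 the prime 5 does not ramify.
Legendre symbol by Euler's criterion: (-354/5) ≡ (-354)^2 ≡ 1 (mod 5), i.e. (-354/5) = 1.
Legendre symbol 1 ⇒ 5 is split.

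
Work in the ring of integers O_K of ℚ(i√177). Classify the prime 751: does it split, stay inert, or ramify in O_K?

Since -177 ≢ 1 mod 4, the ring of integers is ℤ[√-177] with discriminant 4·(-177) = -708.
Since gcd(751, -708) = 1 the prime 751 does not ramify.
Legendre symbol by Euler's criterion: (-177/751) ≡ (-177)^375 ≡ 1 (mod 751), i.e. (-177/751) = 1.
(-177/751) = 1, so 751 splits.

splits completely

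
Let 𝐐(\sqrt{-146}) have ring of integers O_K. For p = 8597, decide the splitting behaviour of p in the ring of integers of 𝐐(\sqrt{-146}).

d = -146 ≡ 2 (mod 4), so O_K = ℤ[√-146] and disc(K) = 4d = -584.
disc(K) = -584 is not divisible by 8597; 8597 is unramified.
(-146/8597) = 8451^4298 mod 8597 = 1, giving Legendre symbol 1.
(-146/8597) = 1, so 8597 splits.

split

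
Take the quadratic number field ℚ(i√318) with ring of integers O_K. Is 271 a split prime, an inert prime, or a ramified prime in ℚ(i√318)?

-318 mod 4 = 2, hence disc K = 4·(-318) = -1272 and O_K = ℤ[√-318].
disc(K) = -1272 is not divisible by 271; 271 is unramified.
Euler's criterion: (-318)^135 mod 271 = 1. Thus (-318|271) = 1.
(-318/271) = 1, so 271 splits.

p splits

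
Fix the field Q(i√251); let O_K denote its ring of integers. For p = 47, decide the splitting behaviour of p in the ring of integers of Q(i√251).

Since -251 ≡ 1 mod 4, the ring of integers is ℤ[(1+√-251)/2] with discriminant -251.
Since gcd(47, -251) = 1 the prime 47 does not ramify.
Legendre symbol by Euler's criterion: (-251/47) ≡ (-251)^23 ≡ 46 (mod 47), i.e. (-251/47) = -1.
Legendre symbol -1 ⇒ 47 is inert.

p is inert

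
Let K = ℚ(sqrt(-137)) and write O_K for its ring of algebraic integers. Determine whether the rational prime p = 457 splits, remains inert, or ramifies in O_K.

-137 mod 4 = 3, hence disc K = 4·(-137) = -548 and O_K = ℤ[√-137].
disc(K) = -548 is not divisible by 457; 457 is unramified.
Compute (-137/457) via Euler: 320^((457-1)/2) mod 457 = 456, so (-137/457) = -1.
Legendre symbol -1 ⇒ 457 is inert.

inert — (457) stays prime in O_K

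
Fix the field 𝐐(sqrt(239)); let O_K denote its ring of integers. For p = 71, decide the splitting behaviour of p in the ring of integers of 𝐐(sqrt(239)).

Since 239 ≢ 1 mod 4, the ring of integers is ℤ[√239] with discriminant 4·239 = 956.
71 ∤ 956, so 71 is unramified.
(239/71) = 26^35 mod 71 = 70, giving Legendre symbol -1.
d is a non-residue mod p, hence 71 remains inert in O_K.

p is inert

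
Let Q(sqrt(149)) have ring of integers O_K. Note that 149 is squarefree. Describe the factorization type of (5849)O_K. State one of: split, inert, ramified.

p is inert

149 mod 4 = 1, hence disc K = 149 and O_K = ℤ[(1+√149)/2].
Since gcd(5849, 149) = 1 the prime 5849 does not ramify.
(149/5849) = 149^2924 mod 5849 = 5848, giving Legendre symbol -1.
Legendre symbol -1 ⇒ 5849 is inert.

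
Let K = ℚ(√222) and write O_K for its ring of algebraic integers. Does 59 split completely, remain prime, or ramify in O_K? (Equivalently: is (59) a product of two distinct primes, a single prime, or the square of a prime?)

p splits

222 mod 4 = 2, hence disc K = 4·222 = 888 and O_K = ℤ[√222].
59 ∤ 888, so 59 is unramified.
(222/59) = 45^29 mod 59 = 1, giving Legendre symbol 1.
Legendre symbol 1 ⇒ 59 is split.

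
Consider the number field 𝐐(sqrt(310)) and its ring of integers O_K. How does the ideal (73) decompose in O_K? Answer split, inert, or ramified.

d = 310 ≡ 2 (mod 4), so O_K = ℤ[√310] and disc(K) = 4d = 1240.
Since gcd(73, 1240) = 1 the prime 73 does not ramify.
Legendre symbol by Euler's criterion: (310/73) ≡ 310^36 ≡ 1 (mod 73), i.e. (310/73) = 1.
(310/73) = 1, so 73 splits.

split — (73) = 𝔭₁𝔭₂ with 𝔭₁ ≠ 𝔭₂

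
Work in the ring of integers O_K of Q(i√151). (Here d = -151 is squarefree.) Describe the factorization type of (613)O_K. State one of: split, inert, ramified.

split — (613) = 𝔭₁𝔭₂ with 𝔭₁ ≠ 𝔭₂

-151 mod 4 = 1, hence disc K = -151 and O_K = ℤ[(1+√-151)/2].
disc(K) = -151 is not divisible by 613; 613 is unramified.
Legendre symbol by Euler's criterion: (-151/613) ≡ (-151)^306 ≡ 1 (mod 613), i.e. (-151/613) = 1.
Legendre symbol 1 ⇒ 613 is split.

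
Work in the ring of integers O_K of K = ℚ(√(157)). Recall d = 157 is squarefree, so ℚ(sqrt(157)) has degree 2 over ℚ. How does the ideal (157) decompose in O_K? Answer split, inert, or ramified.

ramified

157 mod 4 = 1, hence disc K = 157 and O_K = ℤ[(1+√157)/2].
157 divides disc(K) = 157, so 157 ramifies.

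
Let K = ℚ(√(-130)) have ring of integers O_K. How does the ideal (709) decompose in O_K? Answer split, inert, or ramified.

split — (709) = 𝔭₁𝔭₂ with 𝔭₁ ≠ 𝔭₂

Since -130 ≢ 1 mod 4, the ring of integers is ℤ[√-130] with discriminant 4·(-130) = -520.
Since gcd(709, -520) = 1 the prime 709 does not ramify.
Legendre symbol by Euler's criterion: (-130/709) ≡ (-130)^354 ≡ 1 (mod 709), i.e. (-130/709) = 1.
Legendre symbol 1 ⇒ 709 is split.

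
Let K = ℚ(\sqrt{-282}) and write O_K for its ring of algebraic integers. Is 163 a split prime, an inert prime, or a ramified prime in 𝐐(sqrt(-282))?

p is inert

d = -282 ≡ 2 (mod 4), so O_K = ℤ[√-282] and disc(K) = 4d = -1128.
Since gcd(163, -1128) = 1 the prime 163 does not ramify.
Euler's criterion: (-282)^81 mod 163 = 162. Thus (-282|163) = -1.
d is a non-residue mod p, hence 163 remains inert in O_K.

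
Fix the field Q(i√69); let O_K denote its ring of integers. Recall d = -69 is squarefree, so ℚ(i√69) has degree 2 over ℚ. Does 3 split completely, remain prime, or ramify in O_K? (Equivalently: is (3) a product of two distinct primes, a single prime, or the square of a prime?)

-69 mod 4 = 3, hence disc K = 4·(-69) = -276 and O_K = ℤ[√-69].
disc(K) = -276 = 3·(-92), so p = 3 is ramified.

ramified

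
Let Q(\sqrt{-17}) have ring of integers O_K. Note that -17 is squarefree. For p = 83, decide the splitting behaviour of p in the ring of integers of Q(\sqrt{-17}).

Since -17 ≢ 1 mod 4, the ring of integers is ℤ[√-17] with discriminant 4·(-17) = -68.
disc(K) = -68 is not divisible by 83; 83 is unramified.
Legendre symbol by Euler's criterion: (-17/83) ≡ (-17)^41 ≡ 82 (mod 83), i.e. (-17/83) = -1.
d is a non-residue mod p, hence 83 remains inert in O_K.

inert — (83) stays prime in O_K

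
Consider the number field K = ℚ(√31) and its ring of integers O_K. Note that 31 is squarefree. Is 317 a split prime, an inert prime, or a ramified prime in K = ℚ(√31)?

31 mod 4 = 3, hence disc K = 4·31 = 124 and O_K = ℤ[√31].
317 ∤ 124, so 317 is unramified.
Compute (31/317) via Euler: 31^((317-1)/2) mod 317 = 1, so (31/317) = 1.
Legendre symbol 1 ⇒ 317 is split.

p splits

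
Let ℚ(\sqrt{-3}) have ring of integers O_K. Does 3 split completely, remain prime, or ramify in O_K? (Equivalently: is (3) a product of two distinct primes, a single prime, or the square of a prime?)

ramified — (3) = 𝔭²

d = -3 ≡ 1 (mod 4), so O_K = ℤ[(1+√-3)/2] and disc(K) = d = -3.
3 divides disc(K) = -3, so 3 ramifies.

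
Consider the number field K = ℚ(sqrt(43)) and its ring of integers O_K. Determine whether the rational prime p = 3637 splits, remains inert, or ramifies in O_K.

43 mod 4 = 3, hence disc K = 4·43 = 172 and O_K = ℤ[√43].
3637 ∤ 172, so 3637 is unramified.
Compute (43/3637) via Euler: 43^((3637-1)/2) mod 3637 = 1, so (43/3637) = 1.
Legendre symbol 1 ⇒ 3637 is split.

3637 splits in O_K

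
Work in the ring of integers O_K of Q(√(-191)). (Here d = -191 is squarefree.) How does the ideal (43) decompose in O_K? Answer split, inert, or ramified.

split

-191 mod 4 = 1, hence disc K = -191 and O_K = ℤ[(1+√-191)/2].
43 ∤ -191, so 43 is unramified.
Legendre symbol by Euler's criterion: (-191/43) ≡ (-191)^21 ≡ 1 (mod 43), i.e. (-191/43) = 1.
(-191/43) = 1, so 43 splits.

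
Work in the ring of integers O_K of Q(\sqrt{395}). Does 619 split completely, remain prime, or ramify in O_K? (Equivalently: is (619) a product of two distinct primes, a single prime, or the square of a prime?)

split

d = 395 ≡ 3 (mod 4), so O_K = ℤ[√395] and disc(K) = 4d = 1580.
619 ∤ 1580, so 619 is unramified.
(395/619) = 395^309 mod 619 = 1, giving Legendre symbol 1.
Legendre symbol 1 ⇒ 619 is split.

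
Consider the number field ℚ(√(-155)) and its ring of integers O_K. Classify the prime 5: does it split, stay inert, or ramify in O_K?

p ramifies

d = -155 ≡ 1 (mod 4), so O_K = ℤ[(1+√-155)/2] and disc(K) = d = -155.
Ramification test: 5 | -155. The prime 5 ramifies in K.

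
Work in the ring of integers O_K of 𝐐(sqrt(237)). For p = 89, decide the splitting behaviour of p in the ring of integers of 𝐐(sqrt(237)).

p is inert

Since 237 ≡ 1 mod 4, the ring of integers is ℤ[(1+√237)/2] with discriminant 237.
89 ∤ 237, so 89 is unramified.
Legendre symbol by Euler's criterion: (237/89) ≡ 237^44 ≡ 88 (mod 89), i.e. (237/89) = -1.
Legendre symbol -1 ⇒ 89 is inert.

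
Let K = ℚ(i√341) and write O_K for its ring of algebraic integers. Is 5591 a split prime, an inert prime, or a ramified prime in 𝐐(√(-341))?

5591 splits in O_K

Since -341 ≢ 1 mod 4, the ring of integers is ℤ[√-341] with discriminant 4·(-341) = -1364.
disc(K) = -1364 is not divisible by 5591; 5591 is unramified.
Compute (-341/5591) via Euler: 5250^((5591-1)/2) mod 5591 = 1, so (-341/5591) = 1.
(-341/5591) = 1, so 5591 splits.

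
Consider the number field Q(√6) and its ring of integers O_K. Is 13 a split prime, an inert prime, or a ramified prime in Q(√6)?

13 remains inert

6 mod 4 = 2, hence disc K = 4·6 = 24 and O_K = ℤ[√6].
13 ∤ 24, so 13 is unramified.
(6/13) = 6^6 mod 13 = 12, giving Legendre symbol -1.
(6/13) = -1, so 13 is inert.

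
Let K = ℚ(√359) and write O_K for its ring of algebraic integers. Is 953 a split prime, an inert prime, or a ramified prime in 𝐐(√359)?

p splits

359 mod 4 = 3, hence disc K = 4·359 = 1436 and O_K = ℤ[√359].
Since gcd(953, 1436) = 1 the prime 953 does not ramify.
Euler's criterion: 359^476 mod 953 = 1. Thus (359|953) = 1.
(359/953) = 1, so 953 splits.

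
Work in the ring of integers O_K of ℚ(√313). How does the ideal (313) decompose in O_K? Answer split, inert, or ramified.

313 is ramified

d = 313 ≡ 1 (mod 4), so O_K = ℤ[(1+√313)/2] and disc(K) = d = 313.
disc(K) = 313 = 313·1, so p = 313 is ramified.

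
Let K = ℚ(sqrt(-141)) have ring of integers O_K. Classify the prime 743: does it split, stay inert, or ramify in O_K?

inert — (743) stays prime in O_K

Since -141 ≢ 1 mod 4, the ring of integers is ℤ[√-141] with discriminant 4·(-141) = -564.
743 ∤ -564, so 743 is unramified.
Legendre symbol by Euler's criterion: (-141/743) ≡ (-141)^371 ≡ 742 (mod 743), i.e. (-141/743) = -1.
d is a non-residue mod p, hence 743 remains inert in O_K.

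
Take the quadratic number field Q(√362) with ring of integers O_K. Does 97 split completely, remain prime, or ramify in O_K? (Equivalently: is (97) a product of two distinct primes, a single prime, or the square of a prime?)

97 remains inert

d = 362 ≡ 2 (mod 4), so O_K = ℤ[√362] and disc(K) = 4d = 1448.
Since gcd(97, 1448) = 1 the prime 97 does not ramify.
(362/97) = 71^48 mod 97 = 96, giving Legendre symbol -1.
d is a non-residue mod p, hence 97 remains inert in O_K.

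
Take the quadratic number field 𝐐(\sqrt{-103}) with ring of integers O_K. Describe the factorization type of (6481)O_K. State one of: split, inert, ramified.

-103 mod 4 = 1, hence disc K = -103 and O_K = ℤ[(1+√-103)/2].
6481 ∤ -103, so 6481 is unramified.
Legendre symbol by Euler's criterion: (-103/6481) ≡ (-103)^3240 ≡ 6480 (mod 6481), i.e. (-103/6481) = -1.
(-103/6481) = -1, so 6481 is inert.

6481 remains inert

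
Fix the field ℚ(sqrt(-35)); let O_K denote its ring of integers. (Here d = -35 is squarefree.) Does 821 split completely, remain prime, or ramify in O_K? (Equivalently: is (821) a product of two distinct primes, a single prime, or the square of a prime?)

p splits

-35 mod 4 = 1, hence disc K = -35 and O_K = ℤ[(1+√-35)/2].
821 ∤ -35, so 821 is unramified.
Legendre symbol by Euler's criterion: (-35/821) ≡ (-35)^410 ≡ 1 (mod 821), i.e. (-35/821) = 1.
d is a quadratic residue mod p, hence 821 splits in O_K.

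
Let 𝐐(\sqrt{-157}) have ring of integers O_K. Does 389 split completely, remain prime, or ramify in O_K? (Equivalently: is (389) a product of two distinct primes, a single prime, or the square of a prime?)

-157 mod 4 = 3, hence disc K = 4·(-157) = -628 and O_K = ℤ[√-157].
disc(K) = -628 is not divisible by 389; 389 is unramified.
(-157/389) = 232^194 mod 389 = 1, giving Legendre symbol 1.
(-157/389) = 1, so 389 splits.

389 splits in O_K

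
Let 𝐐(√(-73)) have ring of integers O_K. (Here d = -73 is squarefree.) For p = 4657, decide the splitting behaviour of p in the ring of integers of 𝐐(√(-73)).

-73 mod 4 = 3, hence disc K = 4·(-73) = -292 and O_K = ℤ[√-73].
4657 ∤ -292, so 4657 is unramified.
Compute (-73/4657) via Euler: 4584^((4657-1)/2) mod 4657 = 4656, so (-73/4657) = -1.
Legendre symbol -1 ⇒ 4657 is inert.

remains prime (inert)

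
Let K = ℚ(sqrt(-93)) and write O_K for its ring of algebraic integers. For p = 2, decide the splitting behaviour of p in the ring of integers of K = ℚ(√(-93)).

ramifies in O_K

d = -93 ≡ 3 (mod 4), so O_K = ℤ[√-93] and disc(K) = 4d = -372.
2 divides disc(K) = -372, so 2 ramifies.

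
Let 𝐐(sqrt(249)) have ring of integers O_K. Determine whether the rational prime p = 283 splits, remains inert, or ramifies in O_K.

inert — (283) stays prime in O_K

249 mod 4 = 1, hence disc K = 249 and O_K = ℤ[(1+√249)/2].
disc(K) = 249 is not divisible by 283; 283 is unramified.
Compute (249/283) via Euler: 249^((283-1)/2) mod 283 = 282, so (249/283) = -1.
(249/283) = -1, so 283 is inert.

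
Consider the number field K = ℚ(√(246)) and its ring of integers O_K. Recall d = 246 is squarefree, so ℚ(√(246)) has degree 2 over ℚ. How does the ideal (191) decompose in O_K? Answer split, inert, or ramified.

Since 246 ≢ 1 mod 4, the ring of integers is ℤ[√246] with discriminant 4·246 = 984.
191 ∤ 984, so 191 is unramified.
Compute (246/191) via Euler: 55^((191-1)/2) mod 191 = 190, so (246/191) = -1.
d is a non-residue mod p, hence 191 remains inert in O_K.

inert — (191) stays prime in O_K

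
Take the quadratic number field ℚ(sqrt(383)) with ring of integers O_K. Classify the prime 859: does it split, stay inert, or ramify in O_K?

p is inert

Since 383 ≢ 1 mod 4, the ring of integers is ℤ[√383] with discriminant 4·383 = 1532.
859 ∤ 1532, so 859 is unramified.
Euler's criterion: 383^429 mod 859 = 858. Thus (383|859) = -1.
d is a non-residue mod p, hence 859 remains inert in O_K.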